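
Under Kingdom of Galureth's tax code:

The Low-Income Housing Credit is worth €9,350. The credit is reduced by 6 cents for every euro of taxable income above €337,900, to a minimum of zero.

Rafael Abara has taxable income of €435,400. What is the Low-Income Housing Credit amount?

€3,500

Low-Income Housing Credit: 6% of the €97,500 excess over €337,900 is €5,850; credit = €9,350 − €5,850 = €3,500.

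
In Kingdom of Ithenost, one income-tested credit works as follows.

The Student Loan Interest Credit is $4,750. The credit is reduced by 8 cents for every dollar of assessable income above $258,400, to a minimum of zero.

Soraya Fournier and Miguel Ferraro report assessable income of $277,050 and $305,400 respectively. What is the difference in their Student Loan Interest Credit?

$2,268

Soraya ($277,050): Student Loan Interest Credit: 8% of the $18,650 excess over $258,400 is $1,492; credit = $4,750 − $1,492 = $3,258.
Miguel ($305,400): Student Loan Interest Credit: 8% of the $47,000 excess over $258,400 is $3,760; credit = $4,750 − $3,760 = $990.
Difference: |$3,258 − $990| = $2,268.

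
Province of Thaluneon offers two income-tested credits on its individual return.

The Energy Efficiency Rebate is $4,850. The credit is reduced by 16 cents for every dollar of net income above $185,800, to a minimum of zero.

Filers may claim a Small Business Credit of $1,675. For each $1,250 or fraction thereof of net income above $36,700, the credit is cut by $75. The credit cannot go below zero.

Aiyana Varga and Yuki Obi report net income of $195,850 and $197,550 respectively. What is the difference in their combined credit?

Aiyana ($195,850): Energy Efficiency Rebate: 16% of the $10,050 excess over $185,800 is $1,608; credit = $4,850 − $1,608 = $3,242. Small Business Credit: income exceeds $36,700 by $159,150 → 128 increments × $75 = $9,600 ≥ base, so the credit is $0. total $3,242 + $0 = $3,242
Yuki ($197,550): Energy Efficiency Rebate: 16% of the $11,750 excess over $185,800 is $1,880; credit = $4,850 − $1,880 = $2,970. Small Business Credit: income exceeds $36,700 by $160,850 → 129 increments × $75 = $9,675 ≥ base, so the credit is $0. total $2,970 + $0 = $2,970
Difference: |$3,242 − $2,970| = $272.

$272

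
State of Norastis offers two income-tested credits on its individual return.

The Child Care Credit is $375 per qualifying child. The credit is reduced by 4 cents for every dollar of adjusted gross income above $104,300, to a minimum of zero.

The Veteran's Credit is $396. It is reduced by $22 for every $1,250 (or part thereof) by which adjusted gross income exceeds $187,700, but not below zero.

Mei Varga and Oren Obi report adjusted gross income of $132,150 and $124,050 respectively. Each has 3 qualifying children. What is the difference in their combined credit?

Mei ($132,150): Child Care Credit: base = 3 × $375 = $1,125. 4% of the $27,850 excess over $104,300 is $1,114; credit = $1,125 − $1,114 = $11. Veteran's Credit: $132,150 is at or below the $187,700 threshold, so the full $396 applies. total $11 + $396 = $407
Oren ($124,050): Child Care Credit: base = 3 × $375 = $1,125. 4% of the $19,750 excess over $104,300 is $790; credit = $1,125 − $790 = $335. Veteran's Credit: $124,050 is at or below the $187,700 threshold, so the full $396 applies. total $335 + $396 = $731
Difference: |$407 − $731| = $324.

$324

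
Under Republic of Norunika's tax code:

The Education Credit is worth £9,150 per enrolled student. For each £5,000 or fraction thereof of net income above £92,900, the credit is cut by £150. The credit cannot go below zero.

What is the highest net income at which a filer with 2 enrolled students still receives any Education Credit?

Full credit = 2 × £9,150 = £18,300.
After 121 increments the reduction is 121 × £150 = £18,150, leaving £150; one more increment wipes it out. Increment 121 ends at excess 121 × £5,000 = £605,000, so the highest qualifying income is £92,900 + £605,000 = £697,900.

£697,900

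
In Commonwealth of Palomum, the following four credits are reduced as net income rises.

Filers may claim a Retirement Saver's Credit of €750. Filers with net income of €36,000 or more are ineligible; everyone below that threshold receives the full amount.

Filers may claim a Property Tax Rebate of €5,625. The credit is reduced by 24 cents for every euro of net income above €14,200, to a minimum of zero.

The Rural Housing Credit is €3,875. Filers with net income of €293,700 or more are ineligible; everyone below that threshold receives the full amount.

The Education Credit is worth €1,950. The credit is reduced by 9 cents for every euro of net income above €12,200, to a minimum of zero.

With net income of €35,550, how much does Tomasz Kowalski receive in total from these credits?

€5,126

Retirement Saver's Credit: €35,550 is below the €36,000 cutoff, so the full €750 applies.
Property Tax Rebate: 24% of the €21,350 excess over €14,200 is €5,124; credit = €5,625 − €5,124 = €501.
Rural Housing Credit: €35,550 is below the €293,700 cutoff, so the full €3,875 applies.
Education Credit: 9% of the €23,350 excess over €12,200 is €2,101.50 ≥ base, so the credit is €0.
Total: €750 + €501 + €3,875 + €0 = €5,126.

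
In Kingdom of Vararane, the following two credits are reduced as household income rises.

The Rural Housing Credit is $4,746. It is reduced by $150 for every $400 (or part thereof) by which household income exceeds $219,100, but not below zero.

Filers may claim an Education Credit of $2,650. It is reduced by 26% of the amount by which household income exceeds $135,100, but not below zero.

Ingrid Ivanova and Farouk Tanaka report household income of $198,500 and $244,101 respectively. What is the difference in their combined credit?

$4,746

Ingrid ($198,500): Rural Housing Credit: $198,500 is at or below the $219,100 threshold, so the full $4,746 applies. Education Credit: 26% of the $63,400 excess over $135,100 is $16,484 ≥ base, so the credit is $0. total $4,746 + $0 = $4,746
Farouk ($244,101): Rural Housing Credit: income exceeds $219,100 by $25,001 → 63 increments × $150 = $9,450 ≥ base, so the credit is $0. Education Credit: 26% of the $109,001 excess over $135,100 is $28,340.26 ≥ base, so the credit is $0. total $0 + $0 = $0
Difference: |$4,746 − $0| = $4,746.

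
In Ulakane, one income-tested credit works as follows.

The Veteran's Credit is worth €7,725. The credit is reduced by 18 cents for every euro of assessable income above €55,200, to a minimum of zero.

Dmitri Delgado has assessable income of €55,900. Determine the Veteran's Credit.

Veteran's Credit: 18% of the €700 excess over €55,200 is €126; credit = €7,725 − €126 = €7,599.

€7,599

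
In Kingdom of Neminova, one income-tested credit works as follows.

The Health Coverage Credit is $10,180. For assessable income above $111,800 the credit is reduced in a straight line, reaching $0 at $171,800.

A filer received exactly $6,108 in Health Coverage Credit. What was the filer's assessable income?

$6,108 is 6,108/10,180 of the full $10,180, so 4,072/10,180 of the $60,000 range has been used: income = $111,800 + $60,000 × 4,072/10,180 = $135,800.

$135,800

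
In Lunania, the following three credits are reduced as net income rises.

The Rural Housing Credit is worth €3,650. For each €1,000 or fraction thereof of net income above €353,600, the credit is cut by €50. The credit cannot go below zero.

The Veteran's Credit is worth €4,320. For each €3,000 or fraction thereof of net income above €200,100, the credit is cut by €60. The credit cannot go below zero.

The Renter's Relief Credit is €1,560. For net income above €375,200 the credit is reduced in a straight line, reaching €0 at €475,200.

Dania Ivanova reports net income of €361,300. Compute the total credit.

€5,890

Rural Housing Credit: income exceeds €353,600 by €7,700, which is 8 full-or-partial €1,000 increments; reduction = 8 × €50 = €400, leaving €3,250.
Veteran's Credit: income exceeds €200,100 by €161,200, which is 54 full-or-partial €3,000 increments; reduction = 54 × €60 = €3,240, leaving €1,080.
Renter's Relief Credit: €361,300 is at or below the €375,200 threshold, so the full €1,560 applies.
Total: €3,250 + €1,080 + €1,560 = €5,890.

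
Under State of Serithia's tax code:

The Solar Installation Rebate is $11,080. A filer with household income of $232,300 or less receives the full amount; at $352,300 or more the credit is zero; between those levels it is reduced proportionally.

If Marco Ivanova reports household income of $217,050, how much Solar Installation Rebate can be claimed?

$11,080

Solar Installation Rebate: $217,050 is at or below the $232,300 threshold, so the full $11,080 applies.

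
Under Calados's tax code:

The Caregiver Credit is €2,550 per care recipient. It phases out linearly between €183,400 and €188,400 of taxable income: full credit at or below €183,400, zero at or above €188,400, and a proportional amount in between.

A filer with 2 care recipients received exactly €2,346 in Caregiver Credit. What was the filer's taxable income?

Full credit = 2 × €2,550 = €5,100.
€2,346 is 2,346/5,100 of the full €5,100, so 2,754/5,100 of the €5,000 range has been used: income = €183,400 + €5,000 × 2,754/5,100 = €186,100.

€186,100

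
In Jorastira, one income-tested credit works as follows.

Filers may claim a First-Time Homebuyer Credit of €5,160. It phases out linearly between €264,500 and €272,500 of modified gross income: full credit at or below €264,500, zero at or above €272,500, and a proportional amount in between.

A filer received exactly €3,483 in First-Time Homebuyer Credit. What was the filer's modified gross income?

€3,483 is 3,483/5,160 of the full €5,160, so 1,677/5,160 of the €8,000 range has been used: income = €264,500 + €8,000 × 1,677/5,160 = €267,100.

€267,100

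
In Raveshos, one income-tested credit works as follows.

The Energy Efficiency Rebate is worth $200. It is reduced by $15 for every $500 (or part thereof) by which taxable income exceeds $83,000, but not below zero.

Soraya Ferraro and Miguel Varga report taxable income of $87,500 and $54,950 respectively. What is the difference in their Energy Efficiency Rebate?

$135

Soraya ($87,500): Energy Efficiency Rebate: income exceeds $83,000 by $4,500, which is 9 full-or-partial $500 increments; reduction = 9 × $15 = $135, leaving $65.
Miguel ($54,950): Energy Efficiency Rebate: $54,950 is at or below the $83,000 threshold, so the full $200 applies.
Difference: |$65 − $200| = $135.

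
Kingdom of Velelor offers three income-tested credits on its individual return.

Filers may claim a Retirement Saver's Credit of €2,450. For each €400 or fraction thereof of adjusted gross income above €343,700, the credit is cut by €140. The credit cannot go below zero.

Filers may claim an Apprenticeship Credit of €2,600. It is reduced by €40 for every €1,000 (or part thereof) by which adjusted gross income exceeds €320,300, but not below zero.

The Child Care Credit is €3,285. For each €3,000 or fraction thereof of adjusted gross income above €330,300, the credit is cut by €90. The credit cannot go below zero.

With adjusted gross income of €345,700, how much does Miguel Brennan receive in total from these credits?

Retirement Saver's Credit: income exceeds €343,700 by €2,000, which is 5 full-or-partial €400 increments; reduction = 5 × €140 = €700, leaving €1,750.
Apprenticeship Credit: income exceeds €320,300 by €25,400, which is 26 full-or-partial €1,000 increments; reduction = 26 × €40 = €1,040, leaving €1,560.
Child Care Credit: income exceeds €330,300 by €15,400, which is 6 full-or-partial €3,000 increments; reduction = 6 × €90 = €540, leaving €2,745.
Total: €1,750 + €1,560 + €2,745 = €6,055.

€6,055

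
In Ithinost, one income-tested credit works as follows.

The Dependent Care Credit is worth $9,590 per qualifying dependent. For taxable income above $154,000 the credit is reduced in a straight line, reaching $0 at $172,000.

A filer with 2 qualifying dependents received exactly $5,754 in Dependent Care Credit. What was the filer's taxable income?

Full credit = 2 × $9,590 = $19,180.
$5,754 is 5,754/19,180 of the full $19,180, so 13,426/19,180 of the $18,000 range has been used: income = $154,000 + $18,000 × 13,426/19,180 = $166,600.

$166,600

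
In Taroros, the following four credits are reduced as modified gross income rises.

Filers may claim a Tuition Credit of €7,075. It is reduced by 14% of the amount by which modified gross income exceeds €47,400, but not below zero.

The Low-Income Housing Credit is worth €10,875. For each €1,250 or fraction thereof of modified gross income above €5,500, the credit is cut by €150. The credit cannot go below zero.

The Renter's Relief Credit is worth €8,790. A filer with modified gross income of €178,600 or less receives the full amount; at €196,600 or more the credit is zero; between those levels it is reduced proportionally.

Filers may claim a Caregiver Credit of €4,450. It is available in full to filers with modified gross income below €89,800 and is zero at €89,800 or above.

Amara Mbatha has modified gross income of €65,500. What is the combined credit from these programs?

Tuition Credit: 14% of the €18,100 excess over €47,400 is €2,534; credit = €7,075 − €2,534 = €4,541.
Low-Income Housing Credit: income exceeds €5,500 by €60,000, which is 48 full-or-partial €1,250 increments; reduction = 48 × €150 = €7,200, leaving €3,675.
Renter's Relief Credit: €65,500 is at or below the €178,600 threshold, so the full €8,790 applies.
Caregiver Credit: €65,500 is below the €89,800 cutoff, so the full €4,450 applies.
Total: €4,541 + €3,675 + €8,790 + €4,450 = €21,456.

€21,456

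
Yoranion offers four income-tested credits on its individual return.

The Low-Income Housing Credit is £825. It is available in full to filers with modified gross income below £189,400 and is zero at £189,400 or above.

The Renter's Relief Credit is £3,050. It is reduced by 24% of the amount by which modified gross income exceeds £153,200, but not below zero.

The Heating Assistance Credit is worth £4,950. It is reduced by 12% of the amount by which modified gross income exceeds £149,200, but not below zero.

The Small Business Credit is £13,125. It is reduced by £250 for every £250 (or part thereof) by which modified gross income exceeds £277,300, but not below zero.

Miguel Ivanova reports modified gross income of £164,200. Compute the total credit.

£17,510

Low-Income Housing Credit: £164,200 is below the £189,400 cutoff, so the full £825 applies.
Renter's Relief Credit: 24% of the £11,000 excess over £153,200 is £2,640; credit = £3,050 − £2,640 = £410.
Heating Assistance Credit: 12% of the £15,000 excess over £149,200 is £1,800; credit = £4,950 − £1,800 = £3,150.
Small Business Credit: £164,200 is at or below the £277,300 threshold, so the full £13,125 applies.
Total: £825 + £410 + £3,150 + £13,125 = £17,510.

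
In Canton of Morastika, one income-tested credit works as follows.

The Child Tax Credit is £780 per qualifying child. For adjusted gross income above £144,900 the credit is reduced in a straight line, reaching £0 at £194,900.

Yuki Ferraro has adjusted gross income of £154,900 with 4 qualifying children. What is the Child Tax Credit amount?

£2,496

Child Tax Credit: base = 4 × £780 = £3,120. £154,900 is £10,000 into a £50,000 phase-out range, leaving 40,000/50,000 of the credit: £3,120 × 40,000/50,000 = £2,496.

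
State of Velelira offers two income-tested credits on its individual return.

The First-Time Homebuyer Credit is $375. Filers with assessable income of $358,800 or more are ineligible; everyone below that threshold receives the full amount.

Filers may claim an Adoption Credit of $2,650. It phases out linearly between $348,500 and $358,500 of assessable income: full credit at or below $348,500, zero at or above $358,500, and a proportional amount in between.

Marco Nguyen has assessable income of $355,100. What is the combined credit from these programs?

$1,276

First-Time Homebuyer Credit: $355,100 is below the $358,800 cutoff, so the full $375 applies.
Adoption Credit: $355,100 is $6,600 into a $10,000 phase-out range, leaving 3,400/10,000 of the credit: $2,650 × 3,400/10,000 = $901.
Total: $375 + $901 = $1,276.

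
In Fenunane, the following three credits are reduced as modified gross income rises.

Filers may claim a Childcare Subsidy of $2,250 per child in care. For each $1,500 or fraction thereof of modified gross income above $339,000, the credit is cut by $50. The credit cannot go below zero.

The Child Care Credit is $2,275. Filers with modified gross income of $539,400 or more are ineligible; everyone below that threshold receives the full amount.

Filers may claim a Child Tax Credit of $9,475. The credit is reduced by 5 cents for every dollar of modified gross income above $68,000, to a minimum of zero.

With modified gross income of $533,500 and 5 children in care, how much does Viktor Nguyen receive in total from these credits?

Childcare Subsidy: base = 5 × $2,250 = $11,250. income exceeds $339,000 by $194,500, which is 130 full-or-partial $1,500 increments; reduction = 130 × $50 = $6,500, leaving $4,750.
Child Care Credit: $533,500 is below the $539,400 cutoff, so the full $2,275 applies.
Child Tax Credit: 5% of the $465,500 excess over $68,000 is $23,275 ≥ base, so the credit is $0.
Total: $4,750 + $2,275 + $0 = $7,025.

$7,025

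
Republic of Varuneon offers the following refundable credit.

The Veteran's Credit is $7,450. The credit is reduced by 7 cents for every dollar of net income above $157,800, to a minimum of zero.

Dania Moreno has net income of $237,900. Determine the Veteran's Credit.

$1,843

Veteran's Credit: 7% of the $80,100 excess over $157,800 is $5,607; credit = $7,450 − $5,607 = $1,843.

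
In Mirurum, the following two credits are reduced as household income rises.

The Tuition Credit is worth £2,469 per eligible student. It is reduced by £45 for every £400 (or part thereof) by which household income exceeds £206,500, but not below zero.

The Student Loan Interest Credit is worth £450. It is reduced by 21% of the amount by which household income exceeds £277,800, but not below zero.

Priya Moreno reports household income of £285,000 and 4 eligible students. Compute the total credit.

£1,011

Tuition Credit: base = 4 × £2,469 = £9,876. income exceeds £206,500 by £78,500, which is 197 full-or-partial £400 increments; reduction = 197 × £45 = £8,865, leaving £1,011.
Student Loan Interest Credit: 21% of the £7,200 excess over £277,800 is £1,512 ≥ base, so the credit is £0.
Total: £1,011 + £0 = £1,011.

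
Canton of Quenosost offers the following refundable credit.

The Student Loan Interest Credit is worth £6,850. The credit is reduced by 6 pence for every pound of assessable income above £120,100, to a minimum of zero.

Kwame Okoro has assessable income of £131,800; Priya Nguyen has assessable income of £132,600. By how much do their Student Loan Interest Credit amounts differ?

£48

Kwame (£131,800): Student Loan Interest Credit: 6% of the £11,700 excess over £120,100 is £702; credit = £6,850 − £702 = £6,148.
Priya (£132,600): Student Loan Interest Credit: 6% of the £12,500 excess over £120,100 is £750; credit = £6,850 − £750 = £6,100.
Difference: |£6,148 − £6,100| = £48.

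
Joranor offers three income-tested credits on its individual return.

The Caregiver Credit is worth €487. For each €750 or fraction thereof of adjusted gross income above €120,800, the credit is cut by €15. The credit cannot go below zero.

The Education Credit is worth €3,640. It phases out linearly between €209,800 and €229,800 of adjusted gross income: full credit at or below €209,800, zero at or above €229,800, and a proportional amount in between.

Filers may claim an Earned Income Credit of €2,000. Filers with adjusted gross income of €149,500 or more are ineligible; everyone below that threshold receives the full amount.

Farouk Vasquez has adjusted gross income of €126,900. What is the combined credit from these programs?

Caregiver Credit: income exceeds €120,800 by €6,100, which is 9 full-or-partial €750 increments; reduction = 9 × €15 = €135, leaving €352.
Education Credit: €126,900 is at or below the €209,800 threshold, so the full €3,640 applies.
Earned Income Credit: €126,900 is below the €149,500 cutoff, so the full €2,000 applies.
Total: €352 + €3,640 + €2,000 = €5,992.

€5,992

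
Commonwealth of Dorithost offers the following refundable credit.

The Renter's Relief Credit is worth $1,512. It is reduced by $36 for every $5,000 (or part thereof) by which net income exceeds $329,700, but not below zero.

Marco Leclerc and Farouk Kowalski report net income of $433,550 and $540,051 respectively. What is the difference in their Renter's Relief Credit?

Marco ($433,550): Renter's Relief Credit: income exceeds $329,700 by $103,850, which is 21 full-or-partial $5,000 increments; reduction = 21 × $36 = $756, leaving $756.
Farouk ($540,051): Renter's Relief Credit: income exceeds $329,700 by $210,351 → 43 increments × $36 = $1,548 ≥ base, so the credit is $0.
Difference: |$756 − $0| = $756.

$756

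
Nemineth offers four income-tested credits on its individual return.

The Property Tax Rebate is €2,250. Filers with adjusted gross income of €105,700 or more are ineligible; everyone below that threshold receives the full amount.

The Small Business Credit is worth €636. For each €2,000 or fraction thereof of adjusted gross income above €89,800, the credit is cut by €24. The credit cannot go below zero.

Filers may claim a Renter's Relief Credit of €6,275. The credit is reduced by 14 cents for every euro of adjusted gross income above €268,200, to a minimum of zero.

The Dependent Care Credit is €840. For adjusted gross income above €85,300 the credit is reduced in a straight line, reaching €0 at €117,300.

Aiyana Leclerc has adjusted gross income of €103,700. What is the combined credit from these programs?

Property Tax Rebate: €103,700 is below the €105,700 cutoff, so the full €2,250 applies.
Small Business Credit: income exceeds €89,800 by €13,900, which is 7 full-or-partial €2,000 increments; reduction = 7 × €24 = €168, leaving €468.
Renter's Relief Credit: €103,700 is at or below the €268,200 threshold, so the full €6,275 applies.
Dependent Care Credit: €103,700 is €18,400 into a €32,000 phase-out range, leaving 13,600/32,000 of the credit: €840 × 13,600/32,000 = €357.
Total: €2,250 + €468 + €6,275 + €357 = €9,350.

€9,350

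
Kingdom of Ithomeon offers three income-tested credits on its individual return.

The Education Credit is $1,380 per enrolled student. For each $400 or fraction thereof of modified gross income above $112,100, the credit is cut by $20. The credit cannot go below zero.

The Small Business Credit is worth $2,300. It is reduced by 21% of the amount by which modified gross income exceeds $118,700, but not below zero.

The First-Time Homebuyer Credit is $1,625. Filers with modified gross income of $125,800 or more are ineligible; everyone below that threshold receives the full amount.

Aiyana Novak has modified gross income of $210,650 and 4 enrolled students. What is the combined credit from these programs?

$580

Education Credit: base = 4 × $1,380 = $5,520. income exceeds $112,100 by $98,550, which is 247 full-or-partial $400 increments; reduction = 247 × $20 = $4,940, leaving $580.
Small Business Credit: 21% of the $91,950 excess over $118,700 is $19,309.50 ≥ base, so the credit is $0.
First-Time Homebuyer Credit: $210,650 meets or exceeds the $125,800 cutoff, so the credit is $0.
Total: $580 + $0 + $0 = $580.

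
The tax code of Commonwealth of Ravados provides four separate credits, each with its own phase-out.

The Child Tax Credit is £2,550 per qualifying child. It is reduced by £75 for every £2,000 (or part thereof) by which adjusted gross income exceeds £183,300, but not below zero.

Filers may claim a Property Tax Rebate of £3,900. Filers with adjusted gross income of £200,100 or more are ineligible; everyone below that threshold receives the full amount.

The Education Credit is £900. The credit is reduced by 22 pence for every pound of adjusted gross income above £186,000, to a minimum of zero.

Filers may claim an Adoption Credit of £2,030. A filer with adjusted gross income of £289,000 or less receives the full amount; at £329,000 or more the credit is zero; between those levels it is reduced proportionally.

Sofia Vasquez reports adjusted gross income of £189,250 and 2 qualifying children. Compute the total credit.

Child Tax Credit: base = 2 × £2,550 = £5,100. income exceeds £183,300 by £5,950, which is 3 full-or-partial £2,000 increments; reduction = 3 × £75 = £225, leaving £4,875.
Property Tax Rebate: £189,250 is below the £200,100 cutoff, so the full £3,900 applies.
Education Credit: 22% of the £3,250 excess over £186,000 is £715; credit = £900 − £715 = £185.
Adoption Credit: £189,250 is at or below the £289,000 threshold, so the full £2,030 applies.
Total: £4,875 + £3,900 + £185 + £2,030 = £10,990.

£10,990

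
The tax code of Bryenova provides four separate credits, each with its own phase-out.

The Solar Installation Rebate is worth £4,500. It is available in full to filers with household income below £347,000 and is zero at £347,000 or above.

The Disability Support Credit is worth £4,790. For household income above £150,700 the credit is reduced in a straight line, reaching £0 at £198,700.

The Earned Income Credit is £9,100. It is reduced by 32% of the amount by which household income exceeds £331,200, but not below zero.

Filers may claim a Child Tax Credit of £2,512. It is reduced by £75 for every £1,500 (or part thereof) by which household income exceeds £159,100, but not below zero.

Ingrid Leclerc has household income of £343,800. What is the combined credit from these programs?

Solar Installation Rebate: £343,800 is below the £347,000 cutoff, so the full £4,500 applies.
Disability Support Credit: £343,800 is at or above £198,700, so the credit is £0.
Earned Income Credit: 32% of the £12,600 excess over £331,200 is £4,032; credit = £9,100 − £4,032 = £5,068.
Child Tax Credit: income exceeds £159,100 by £184,700 → 124 increments × £75 = £9,300 ≥ base, so the credit is £0.
Total: £4,500 + £0 + £5,068 + £0 = £9,568.

£9,568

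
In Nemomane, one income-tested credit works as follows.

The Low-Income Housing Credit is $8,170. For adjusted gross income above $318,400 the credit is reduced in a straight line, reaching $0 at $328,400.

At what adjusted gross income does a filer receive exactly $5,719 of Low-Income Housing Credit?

$5,719 is 5,719/8,170 of the full $8,170, so 2,451/8,170 of the $10,000 range has been used: income = $318,400 + $10,000 × 2,451/8,170 = $321,400.

$321,400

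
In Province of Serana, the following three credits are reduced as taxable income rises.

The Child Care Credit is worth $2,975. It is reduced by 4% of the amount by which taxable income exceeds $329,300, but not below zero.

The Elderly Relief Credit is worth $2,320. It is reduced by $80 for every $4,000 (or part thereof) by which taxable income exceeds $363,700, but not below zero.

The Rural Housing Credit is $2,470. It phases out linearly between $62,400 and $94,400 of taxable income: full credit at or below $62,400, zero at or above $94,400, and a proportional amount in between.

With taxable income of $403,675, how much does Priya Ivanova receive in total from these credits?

$1,520

Child Care Credit: 4% of the $74,375 excess over $329,300 is $2,975 ≥ base, so the credit is $0.
Elderly Relief Credit: income exceeds $363,700 by $39,975, which is 10 full-or-partial $4,000 increments; reduction = 10 × $80 = $800, leaving $1,520.
Rural Housing Credit: $403,675 is at or above $94,400, so the credit is $0.
Total: $0 + $1,520 + $0 = $1,520.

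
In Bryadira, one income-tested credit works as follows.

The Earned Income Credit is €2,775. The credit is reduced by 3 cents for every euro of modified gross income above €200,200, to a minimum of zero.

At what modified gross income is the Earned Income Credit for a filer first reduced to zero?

The credit falls by 3% of each euro above €200,200, so it reaches zero when the excess is €2,775 / 3% = €92,500: income = €200,200 + €92,500 = €292,700.

€292,700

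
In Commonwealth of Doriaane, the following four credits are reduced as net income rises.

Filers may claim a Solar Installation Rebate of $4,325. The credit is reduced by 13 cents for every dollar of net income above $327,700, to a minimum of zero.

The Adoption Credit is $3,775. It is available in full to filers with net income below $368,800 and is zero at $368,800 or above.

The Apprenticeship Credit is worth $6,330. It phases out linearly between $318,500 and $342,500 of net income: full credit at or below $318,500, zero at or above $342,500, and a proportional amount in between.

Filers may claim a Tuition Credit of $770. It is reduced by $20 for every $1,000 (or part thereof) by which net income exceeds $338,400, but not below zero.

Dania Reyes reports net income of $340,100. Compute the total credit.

$7,851

Solar Installation Rebate: 13% of the $12,400 excess over $327,700 is $1,612; credit = $4,325 − $1,612 = $2,713.
Adoption Credit: $340,100 is below the $368,800 cutoff, so the full $3,775 applies.
Apprenticeship Credit: $340,100 is $21,600 into a $24,000 phase-out range, leaving 2,400/24,000 of the credit: $6,330 × 2,400/24,000 = $633.
Tuition Credit: income exceeds $338,400 by $1,700, which is 2 full-or-partial $1,000 increments; reduction = 2 × $20 = $40, leaving $730.
Total: $2,713 + $3,775 + $633 + $730 = $7,851.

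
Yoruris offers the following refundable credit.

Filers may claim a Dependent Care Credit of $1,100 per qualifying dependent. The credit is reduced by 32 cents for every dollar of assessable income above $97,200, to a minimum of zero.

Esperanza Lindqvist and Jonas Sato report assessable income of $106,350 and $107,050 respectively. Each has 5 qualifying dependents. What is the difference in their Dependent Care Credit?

$224

Esperanza ($106,350): Dependent Care Credit: base = 5 × $1,100 = $5,500. 32% of the $9,150 excess over $97,200 is $2,928; credit = $5,500 − $2,928 = $2,572.
Jonas ($107,050): Dependent Care Credit: base = 5 × $1,100 = $5,500. 32% of the $9,850 excess over $97,200 is $3,152; credit = $5,500 − $3,152 = $2,348.
Difference: |$2,572 − $2,348| = $224.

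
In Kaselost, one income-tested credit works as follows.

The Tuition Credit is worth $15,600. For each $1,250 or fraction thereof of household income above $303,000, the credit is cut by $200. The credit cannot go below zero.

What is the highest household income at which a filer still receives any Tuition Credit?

After 77 increments the reduction is 77 × $200 = $15,400, leaving $200; one more increment wipes it out. Increment 77 ends at excess 77 × $1,250 = $96,250, so the highest qualifying income is $303,000 + $96,250 = $399,250.

$399,250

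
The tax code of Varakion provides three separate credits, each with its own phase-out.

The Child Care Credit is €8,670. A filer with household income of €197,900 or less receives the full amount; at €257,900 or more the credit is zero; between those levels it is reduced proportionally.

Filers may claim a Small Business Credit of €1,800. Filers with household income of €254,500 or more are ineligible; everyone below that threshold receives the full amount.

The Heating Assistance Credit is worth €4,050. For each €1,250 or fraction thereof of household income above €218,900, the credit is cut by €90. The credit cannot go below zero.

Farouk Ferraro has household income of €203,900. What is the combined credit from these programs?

€13,653

Child Care Credit: €203,900 is €6,000 into a €60,000 phase-out range, leaving 54,000/60,000 of the credit: €8,670 × 54,000/60,000 = €7,803.
Small Business Credit: €203,900 is below the €254,500 cutoff, so the full €1,800 applies.
Heating Assistance Credit: €203,900 is at or below the €218,900 threshold, so the full €4,050 applies.
Total: €7,803 + €1,800 + €4,050 = €13,653.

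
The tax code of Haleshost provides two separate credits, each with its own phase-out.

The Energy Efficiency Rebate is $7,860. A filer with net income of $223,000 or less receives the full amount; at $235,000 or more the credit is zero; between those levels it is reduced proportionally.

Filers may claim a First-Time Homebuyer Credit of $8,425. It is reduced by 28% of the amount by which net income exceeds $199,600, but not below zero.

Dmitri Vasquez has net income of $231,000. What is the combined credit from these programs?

Energy Efficiency Rebate: $231,000 is $8,000 into a $12,000 phase-out range, leaving 4,000/12,000 of the credit: $7,860 × 4,000/12,000 = $2,620.
First-Time Homebuyer Credit: 28% of the $31,400 excess over $199,600 is $8,792 ≥ base, so the credit is $0.
Total: $2,620 + $0 = $2,620.

$2,620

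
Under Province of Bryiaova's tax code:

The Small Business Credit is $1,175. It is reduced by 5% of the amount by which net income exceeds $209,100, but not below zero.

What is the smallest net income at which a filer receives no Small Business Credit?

The credit falls by 5% of each dollar above $209,100, so it reaches zero when the excess is $1,175 / 5% = $23,500: income = $209,100 + $23,500 = $232,600.

$232,600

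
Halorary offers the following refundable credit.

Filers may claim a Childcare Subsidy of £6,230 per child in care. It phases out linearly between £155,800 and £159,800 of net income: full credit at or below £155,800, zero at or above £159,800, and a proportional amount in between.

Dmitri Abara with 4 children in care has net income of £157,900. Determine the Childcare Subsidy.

£11,837

Childcare Subsidy: base = 4 × £6,230 = £24,920. £157,900 is £2,100 into a £4,000 phase-out range, leaving 1,900/4,000 of the credit: £24,920 × 1,900/4,000 = £11,837.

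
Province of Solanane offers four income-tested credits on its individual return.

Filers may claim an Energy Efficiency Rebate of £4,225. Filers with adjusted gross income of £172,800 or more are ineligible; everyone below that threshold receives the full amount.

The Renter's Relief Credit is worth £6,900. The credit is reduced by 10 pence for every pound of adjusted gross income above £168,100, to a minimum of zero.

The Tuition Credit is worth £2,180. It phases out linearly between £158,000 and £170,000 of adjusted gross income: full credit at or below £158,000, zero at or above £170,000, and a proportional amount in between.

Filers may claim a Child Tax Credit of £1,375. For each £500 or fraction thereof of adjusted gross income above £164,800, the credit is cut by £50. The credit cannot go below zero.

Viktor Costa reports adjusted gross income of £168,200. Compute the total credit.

£12,467

Energy Efficiency Rebate: £168,200 is below the £172,800 cutoff, so the full £4,225 applies.
Renter's Relief Credit: 10% of the £100 excess over £168,100 is £10; credit = £6,900 − £10 = £6,890.
Tuition Credit: £168,200 is £10,200 into a £12,000 phase-out range, leaving 1,800/12,000 of the credit: £2,180 × 1,800/12,000 = £327.
Child Tax Credit: income exceeds £164,800 by £3,400, which is 7 full-or-partial £500 increments; reduction = 7 × £50 = £350, leaving £1,025.
Total: £4,225 + £6,890 + £327 + £1,025 = £12,467.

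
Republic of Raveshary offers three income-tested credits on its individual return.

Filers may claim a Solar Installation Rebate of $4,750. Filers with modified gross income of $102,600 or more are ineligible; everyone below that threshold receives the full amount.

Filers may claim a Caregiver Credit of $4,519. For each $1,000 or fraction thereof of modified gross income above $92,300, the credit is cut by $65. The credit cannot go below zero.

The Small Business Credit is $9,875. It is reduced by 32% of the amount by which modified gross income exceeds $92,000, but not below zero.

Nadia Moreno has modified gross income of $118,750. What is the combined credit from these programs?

$4,079

Solar Installation Rebate: $118,750 meets or exceeds the $102,600 cutoff, so the credit is $0.
Caregiver Credit: income exceeds $92,300 by $26,450, which is 27 full-or-partial $1,000 increments; reduction = 27 × $65 = $1,755, leaving $2,764.
Small Business Credit: 32% of the $26,750 excess over $92,000 is $8,560; credit = $9,875 − $8,560 = $1,315.
Total: $0 + $2,764 + $1,315 = $4,079.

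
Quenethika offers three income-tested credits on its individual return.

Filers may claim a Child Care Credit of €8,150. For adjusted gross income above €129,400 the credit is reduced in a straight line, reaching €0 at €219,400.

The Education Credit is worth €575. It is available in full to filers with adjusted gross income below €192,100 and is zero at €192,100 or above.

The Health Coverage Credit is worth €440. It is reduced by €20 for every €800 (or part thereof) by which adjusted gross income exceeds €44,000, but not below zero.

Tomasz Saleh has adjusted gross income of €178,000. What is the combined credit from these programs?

Child Care Credit: €178,000 is €48,600 into a €90,000 phase-out range, leaving 41,400/90,000 of the credit: €8,150 × 41,400/90,000 = €3,749.
Education Credit: €178,000 is below the €192,100 cutoff, so the full €575 applies.
Health Coverage Credit: income exceeds €44,000 by €134,000 → 168 increments × €20 = €3,360 ≥ base, so the credit is €0.
Total: €3,749 + €575 + €0 = €4,324.

€4,324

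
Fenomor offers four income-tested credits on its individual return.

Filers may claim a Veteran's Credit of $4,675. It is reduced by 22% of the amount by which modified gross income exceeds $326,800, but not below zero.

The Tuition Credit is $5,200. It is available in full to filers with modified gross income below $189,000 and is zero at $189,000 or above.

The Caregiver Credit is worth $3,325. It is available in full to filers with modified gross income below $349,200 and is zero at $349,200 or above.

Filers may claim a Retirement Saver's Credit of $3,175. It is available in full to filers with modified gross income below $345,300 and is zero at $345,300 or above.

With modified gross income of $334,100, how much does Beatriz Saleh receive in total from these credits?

Veteran's Credit: 22% of the $7,300 excess over $326,800 is $1,606; credit = $4,675 − $1,606 = $3,069.
Tuition Credit: $334,100 meets or exceeds the $189,000 cutoff, so the credit is $0.
Caregiver Credit: $334,100 is below the $349,200 cutoff, so the full $3,325 applies.
Retirement Saver's Credit: $334,100 is below the $345,300 cutoff, so the full $3,175 applies.
Total: $3,069 + $0 + $3,325 + $3,175 = $9,569.

$9,569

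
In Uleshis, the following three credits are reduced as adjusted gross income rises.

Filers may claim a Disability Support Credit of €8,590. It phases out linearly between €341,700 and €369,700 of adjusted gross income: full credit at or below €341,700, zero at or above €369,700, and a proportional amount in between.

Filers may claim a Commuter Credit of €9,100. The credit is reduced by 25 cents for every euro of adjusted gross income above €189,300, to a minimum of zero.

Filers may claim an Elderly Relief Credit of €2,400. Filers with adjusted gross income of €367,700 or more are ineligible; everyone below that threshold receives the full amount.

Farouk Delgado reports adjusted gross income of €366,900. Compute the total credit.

Disability Support Credit: €366,900 is €25,200 into a €28,000 phase-out range, leaving 2,800/28,000 of the credit: €8,590 × 2,800/28,000 = €859.
Commuter Credit: 25% of the €177,600 excess over €189,300 is €44,400 ≥ base, so the credit is €0.
Elderly Relief Credit: €366,900 is below the €367,700 cutoff, so the full €2,400 applies.
Total: €859 + €0 + €2,400 = €3,259.

€3,259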